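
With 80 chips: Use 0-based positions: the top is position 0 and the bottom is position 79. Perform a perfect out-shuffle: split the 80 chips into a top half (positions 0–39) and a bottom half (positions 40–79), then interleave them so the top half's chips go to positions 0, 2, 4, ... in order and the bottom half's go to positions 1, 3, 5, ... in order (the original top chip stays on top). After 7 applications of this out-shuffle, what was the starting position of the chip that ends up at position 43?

17

Work backwards from position 43, undoing one out-shuffle at a time:
43 ← 61 ← 70 ← 35 ← 57 ← 68 ← 34 ← 17
So the chip now at position 43 started at position 17.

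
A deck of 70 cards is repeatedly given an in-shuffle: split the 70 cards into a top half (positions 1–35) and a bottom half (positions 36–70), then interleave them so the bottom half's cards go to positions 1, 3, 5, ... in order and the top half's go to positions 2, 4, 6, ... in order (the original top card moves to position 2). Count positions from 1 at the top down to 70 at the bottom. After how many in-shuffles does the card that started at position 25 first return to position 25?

Follow position 25 under repeated in-shuffles:
25 → 50 → 29 → 58 → 45 → 19 → 38 → 5 → ... → 25 (length 35)
It first returns after 35 in-shuffles.

35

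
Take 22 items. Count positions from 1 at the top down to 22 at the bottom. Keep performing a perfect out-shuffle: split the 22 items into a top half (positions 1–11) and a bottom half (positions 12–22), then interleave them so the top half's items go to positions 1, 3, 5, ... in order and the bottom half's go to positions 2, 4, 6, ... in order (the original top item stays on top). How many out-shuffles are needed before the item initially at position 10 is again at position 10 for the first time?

3

Follow position 10 under repeated out-shuffles:
10 → 19 → 16 → 10
It first returns after 3 out-shuffles.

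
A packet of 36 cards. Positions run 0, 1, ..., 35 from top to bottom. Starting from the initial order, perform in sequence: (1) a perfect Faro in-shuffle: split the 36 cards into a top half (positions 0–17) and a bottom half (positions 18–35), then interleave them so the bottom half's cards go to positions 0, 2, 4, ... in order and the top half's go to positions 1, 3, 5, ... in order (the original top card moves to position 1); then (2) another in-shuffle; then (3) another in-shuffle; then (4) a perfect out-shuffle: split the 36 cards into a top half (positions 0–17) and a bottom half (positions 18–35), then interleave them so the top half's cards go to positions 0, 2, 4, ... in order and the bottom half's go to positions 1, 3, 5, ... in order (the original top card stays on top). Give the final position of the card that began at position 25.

9

Track the card from position 25 forward through each operation:
  after op 1 (in-shuffle): 25 → 14
  after op 2 (in-shuffle): 14 → 29
  after op 3 (in-shuffle): 29 → 22
  after op 4 (out-shuffle): 22 → 9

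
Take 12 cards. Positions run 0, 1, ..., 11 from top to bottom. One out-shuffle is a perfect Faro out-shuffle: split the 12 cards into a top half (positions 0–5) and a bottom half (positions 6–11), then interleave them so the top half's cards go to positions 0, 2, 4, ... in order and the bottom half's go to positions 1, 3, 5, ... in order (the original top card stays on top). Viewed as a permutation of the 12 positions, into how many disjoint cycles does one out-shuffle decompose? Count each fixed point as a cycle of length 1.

Trace each unvisited position around until it returns:
(0) (1 2 4 8 5 10 9 7 3 6) (11)
3 cycles in total.

3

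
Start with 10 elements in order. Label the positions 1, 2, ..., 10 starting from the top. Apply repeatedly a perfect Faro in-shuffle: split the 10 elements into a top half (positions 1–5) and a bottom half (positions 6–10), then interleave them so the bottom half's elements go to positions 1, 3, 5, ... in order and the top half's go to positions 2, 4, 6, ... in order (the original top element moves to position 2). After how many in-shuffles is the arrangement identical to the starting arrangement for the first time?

The in-shuffle permutes the 10 positions with cycle lengths [10].
Every element is home exactly when every cycle has completed a whole number of laps, i.e. after lcm(10) = 10 in-shuffles.

10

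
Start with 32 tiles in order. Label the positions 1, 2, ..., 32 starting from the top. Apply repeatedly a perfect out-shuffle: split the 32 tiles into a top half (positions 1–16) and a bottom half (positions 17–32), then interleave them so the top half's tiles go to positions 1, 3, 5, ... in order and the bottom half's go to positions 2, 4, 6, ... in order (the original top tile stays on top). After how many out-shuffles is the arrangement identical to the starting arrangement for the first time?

5

The out-shuffle permutes the 32 positions with cycle lengths [1, 1, 5, 5, 5, 5, 5, 5].
Every tile is home exactly when every cycle has completed a whole number of laps, i.e. after lcm(1, 5) = 5 out-shuffles.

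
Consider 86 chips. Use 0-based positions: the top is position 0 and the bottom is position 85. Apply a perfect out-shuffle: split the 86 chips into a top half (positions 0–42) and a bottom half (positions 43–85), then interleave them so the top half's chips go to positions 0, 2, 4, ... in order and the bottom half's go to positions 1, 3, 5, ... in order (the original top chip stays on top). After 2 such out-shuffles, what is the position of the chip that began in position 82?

73

Track the chip's position through each out-shuffle:
82 → 79 → 73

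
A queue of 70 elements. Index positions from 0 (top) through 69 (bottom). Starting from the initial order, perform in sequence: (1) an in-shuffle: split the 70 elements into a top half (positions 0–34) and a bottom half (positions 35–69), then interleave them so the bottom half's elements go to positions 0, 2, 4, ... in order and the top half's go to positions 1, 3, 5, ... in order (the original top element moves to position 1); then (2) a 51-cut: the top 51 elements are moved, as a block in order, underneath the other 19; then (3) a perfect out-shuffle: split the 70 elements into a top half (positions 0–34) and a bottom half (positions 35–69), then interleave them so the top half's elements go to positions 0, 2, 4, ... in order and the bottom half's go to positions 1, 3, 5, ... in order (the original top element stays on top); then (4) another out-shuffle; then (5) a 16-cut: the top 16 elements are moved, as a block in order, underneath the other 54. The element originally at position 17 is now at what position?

63

Track the element from position 17 forward through each operation:
  after op 1 (in-shuffle): 17 → 35
  after op 2 (cut 51): 35 → 54
  after op 3 (out-shuffle): 54 → 39
  after op 4 (out-shuffle): 39 → 9
  after op 5 (cut 16): 9 → 63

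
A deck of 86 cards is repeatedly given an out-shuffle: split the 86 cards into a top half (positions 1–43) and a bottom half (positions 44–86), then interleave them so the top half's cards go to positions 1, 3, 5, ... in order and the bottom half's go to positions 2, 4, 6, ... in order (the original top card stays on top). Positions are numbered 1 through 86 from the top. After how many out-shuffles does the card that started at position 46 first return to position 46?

8

Follow position 46 under repeated out-shuffles:
46 → 6 → 11 → 21 → 41 → 81 → 76 → 66 → 46
It first returns after 8 out-shuffles.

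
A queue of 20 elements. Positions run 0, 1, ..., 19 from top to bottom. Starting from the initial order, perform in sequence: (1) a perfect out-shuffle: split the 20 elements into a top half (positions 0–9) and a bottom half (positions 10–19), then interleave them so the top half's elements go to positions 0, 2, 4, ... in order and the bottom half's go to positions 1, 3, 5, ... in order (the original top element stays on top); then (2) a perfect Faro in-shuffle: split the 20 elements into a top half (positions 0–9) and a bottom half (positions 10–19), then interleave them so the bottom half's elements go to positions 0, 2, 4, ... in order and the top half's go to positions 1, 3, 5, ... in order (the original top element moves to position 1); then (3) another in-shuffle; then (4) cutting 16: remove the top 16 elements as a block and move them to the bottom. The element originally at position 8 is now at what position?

Track the element from position 8 forward through each operation:
  after op 1 (out-shuffle): 8 → 16
  after op 2 (in-shuffle): 16 → 12
  after op 3 (in-shuffle): 12 → 4
  after op 4 (cut 16): 4 → 8

8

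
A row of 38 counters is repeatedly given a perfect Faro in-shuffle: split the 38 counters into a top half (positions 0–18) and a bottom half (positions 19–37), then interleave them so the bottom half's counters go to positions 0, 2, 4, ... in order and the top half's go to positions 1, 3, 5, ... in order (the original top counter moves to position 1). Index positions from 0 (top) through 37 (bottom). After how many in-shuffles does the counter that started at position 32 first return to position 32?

Follow position 32 under repeated in-shuffles:
32 → 26 → 14 → 29 → 20 → 2 → 5 → 11 → 23 → 8 → 17 → 35 → 32
It first returns after 12 in-shuffles.

12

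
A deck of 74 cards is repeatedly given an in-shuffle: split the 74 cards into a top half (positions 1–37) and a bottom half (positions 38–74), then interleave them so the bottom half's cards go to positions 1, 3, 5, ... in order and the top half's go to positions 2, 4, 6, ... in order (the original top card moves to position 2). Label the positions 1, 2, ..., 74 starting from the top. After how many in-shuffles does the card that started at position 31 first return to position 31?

Follow position 31 under repeated in-shuffles:
31 → 62 → 49 → 23 → 46 → 17 → 34 → 68 → 61 → 47 → 19 → 38 → 1 → 2 → 4 → 8 → 16 → 32 → 64 → 53 → 31
It first returns after 20 in-shuffles.

20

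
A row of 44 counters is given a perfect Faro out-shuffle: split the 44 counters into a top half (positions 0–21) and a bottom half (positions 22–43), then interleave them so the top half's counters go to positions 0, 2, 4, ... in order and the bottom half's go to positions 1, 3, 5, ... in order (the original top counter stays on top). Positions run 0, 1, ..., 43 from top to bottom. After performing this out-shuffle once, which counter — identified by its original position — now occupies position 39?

41

Work backwards from position 39, undoing one out-shuffle at a time:
39 ← 41
So the counter now at position 39 started at position 41.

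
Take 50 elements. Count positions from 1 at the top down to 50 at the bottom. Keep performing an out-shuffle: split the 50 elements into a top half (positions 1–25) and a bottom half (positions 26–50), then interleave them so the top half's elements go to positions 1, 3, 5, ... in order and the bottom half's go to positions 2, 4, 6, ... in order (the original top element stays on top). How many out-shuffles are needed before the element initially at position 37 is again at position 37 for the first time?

Follow position 37 under repeated out-shuffles:
37 → 24 → 47 → 44 → 38 → 26 → 2 → 3 → ... → 37 (length 21)
It first returns after 21 out-shuffles.

21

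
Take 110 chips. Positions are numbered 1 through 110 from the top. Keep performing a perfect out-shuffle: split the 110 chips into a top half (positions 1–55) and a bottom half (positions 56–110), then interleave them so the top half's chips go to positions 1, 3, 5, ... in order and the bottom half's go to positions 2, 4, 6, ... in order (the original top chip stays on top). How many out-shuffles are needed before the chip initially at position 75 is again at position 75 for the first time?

36

Follow position 75 under repeated out-shuffles:
75 → 40 → 79 → 48 → 95 → 80 → 50 → 99 → ... → 75 (length 36)
It first returns after 36 out-shuffles.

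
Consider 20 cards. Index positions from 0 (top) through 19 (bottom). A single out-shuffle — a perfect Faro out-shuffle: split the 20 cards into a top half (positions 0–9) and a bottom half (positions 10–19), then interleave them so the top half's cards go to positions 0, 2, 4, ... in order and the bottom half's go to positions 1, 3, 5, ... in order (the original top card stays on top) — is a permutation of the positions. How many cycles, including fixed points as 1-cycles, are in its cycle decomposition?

3

Trace each unvisited position around until it returns:
(0) (1 2 4 8 16 13 ... len 18) (19)
3 cycles in total.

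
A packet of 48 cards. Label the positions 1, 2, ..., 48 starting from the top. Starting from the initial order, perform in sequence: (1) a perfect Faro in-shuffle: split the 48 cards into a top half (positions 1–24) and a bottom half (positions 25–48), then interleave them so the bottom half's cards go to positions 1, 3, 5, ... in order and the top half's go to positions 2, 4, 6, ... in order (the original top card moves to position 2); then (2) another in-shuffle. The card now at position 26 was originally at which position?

31

Undo the operations in reverse order, starting from position 26:
  undo op 2 (in-shuffle, from top half): 26 ← 13
  undo op 1 (in-shuffle, from bottom half): 13 ← 31
So the card at position 26 came from original position 31.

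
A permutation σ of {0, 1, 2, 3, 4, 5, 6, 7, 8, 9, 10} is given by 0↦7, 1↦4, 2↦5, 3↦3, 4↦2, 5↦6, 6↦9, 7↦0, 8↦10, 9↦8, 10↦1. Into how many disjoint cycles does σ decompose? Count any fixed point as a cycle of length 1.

Cycle decomposition: (0 7) (1 4 2 5 6 9 8 10) (3).
3 cycles.

3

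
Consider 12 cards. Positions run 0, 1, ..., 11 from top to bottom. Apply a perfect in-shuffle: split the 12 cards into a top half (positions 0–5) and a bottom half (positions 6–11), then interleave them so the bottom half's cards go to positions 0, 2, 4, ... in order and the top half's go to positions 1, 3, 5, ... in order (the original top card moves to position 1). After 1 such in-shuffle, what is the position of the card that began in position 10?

8

Track the card's position through each in-shuffle:
10 → 8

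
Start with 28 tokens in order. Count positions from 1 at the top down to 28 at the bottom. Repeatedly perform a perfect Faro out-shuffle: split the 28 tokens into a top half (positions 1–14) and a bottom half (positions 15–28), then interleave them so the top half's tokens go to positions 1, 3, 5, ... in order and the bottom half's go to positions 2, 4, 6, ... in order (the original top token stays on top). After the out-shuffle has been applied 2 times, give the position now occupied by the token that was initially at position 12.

Track the token's position through each out-shuffle:
12 → 23 → 18

18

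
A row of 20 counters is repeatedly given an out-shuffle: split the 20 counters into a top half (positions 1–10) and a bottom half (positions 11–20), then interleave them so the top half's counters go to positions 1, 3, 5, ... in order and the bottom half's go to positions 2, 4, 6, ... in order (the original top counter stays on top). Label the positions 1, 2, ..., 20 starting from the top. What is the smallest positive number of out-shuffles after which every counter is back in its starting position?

18

The out-shuffle permutes the 20 positions with cycle lengths [1, 1, 18].
Every counter is home exactly when every cycle has completed a whole number of laps, i.e. after lcm(1, 18) = 18 out-shuffles.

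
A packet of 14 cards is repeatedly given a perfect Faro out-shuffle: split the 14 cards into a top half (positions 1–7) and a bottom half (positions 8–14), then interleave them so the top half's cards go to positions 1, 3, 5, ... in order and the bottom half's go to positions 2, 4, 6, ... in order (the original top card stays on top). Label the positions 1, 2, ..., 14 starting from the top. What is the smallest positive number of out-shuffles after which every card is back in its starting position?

The out-shuffle permutes the 14 positions with cycle lengths [1, 1, 12].
Every card is home exactly when every cycle has completed a whole number of laps, i.e. after lcm(1, 12) = 12 out-shuffles.

12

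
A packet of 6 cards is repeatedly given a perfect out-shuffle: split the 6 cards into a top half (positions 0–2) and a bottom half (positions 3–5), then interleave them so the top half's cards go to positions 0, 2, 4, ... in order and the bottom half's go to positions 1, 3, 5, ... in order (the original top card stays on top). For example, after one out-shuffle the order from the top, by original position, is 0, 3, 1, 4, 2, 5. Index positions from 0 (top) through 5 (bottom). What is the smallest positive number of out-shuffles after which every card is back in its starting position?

The out-shuffle permutes the 6 positions with cycle lengths [1, 1, 4].
Every card is home exactly when every cycle has completed a whole number of laps, i.e. after lcm(1, 4) = 4 out-shuffles.

4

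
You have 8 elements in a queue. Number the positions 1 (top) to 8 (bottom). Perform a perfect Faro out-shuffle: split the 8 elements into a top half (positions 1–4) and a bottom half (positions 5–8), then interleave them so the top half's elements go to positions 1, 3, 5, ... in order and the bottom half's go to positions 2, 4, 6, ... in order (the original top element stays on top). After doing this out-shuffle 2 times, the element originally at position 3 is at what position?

Track the element's position through each out-shuffle:
3 → 5 → 2

2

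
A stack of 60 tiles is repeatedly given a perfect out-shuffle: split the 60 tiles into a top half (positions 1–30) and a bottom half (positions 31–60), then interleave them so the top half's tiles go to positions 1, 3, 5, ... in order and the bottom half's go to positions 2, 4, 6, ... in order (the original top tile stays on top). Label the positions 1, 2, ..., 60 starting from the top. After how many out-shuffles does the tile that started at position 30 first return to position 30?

58

Follow position 30 under repeated out-shuffles:
30 → 59 → 58 → 56 → 52 → 44 → 28 → 55 → ... → 30 (length 58)
It first returns after 58 out-shuffles.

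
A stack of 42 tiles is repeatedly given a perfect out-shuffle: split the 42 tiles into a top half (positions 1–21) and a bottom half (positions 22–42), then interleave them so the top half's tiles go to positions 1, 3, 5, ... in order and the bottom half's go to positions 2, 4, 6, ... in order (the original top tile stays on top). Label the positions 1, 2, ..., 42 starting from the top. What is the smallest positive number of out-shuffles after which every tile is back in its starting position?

The out-shuffle permutes the 42 positions with cycle lengths [1, 1, 20, 20].
Every tile is home exactly when every cycle has completed a whole number of laps, i.e. after lcm(1, 20) = 20 out-shuffles.

20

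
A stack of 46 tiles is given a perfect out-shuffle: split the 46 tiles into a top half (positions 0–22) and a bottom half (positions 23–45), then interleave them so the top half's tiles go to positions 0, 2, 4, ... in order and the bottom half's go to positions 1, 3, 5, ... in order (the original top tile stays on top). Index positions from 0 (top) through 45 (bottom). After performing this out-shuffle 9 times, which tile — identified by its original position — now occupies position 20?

25

Work backwards from position 20, undoing one out-shuffle at a time:
20 ← 10 ← 5 ← 25 ← 35 ← 40 ← 20 ← 10 ← 5 ← 25
So the tile now at position 20 started at position 25.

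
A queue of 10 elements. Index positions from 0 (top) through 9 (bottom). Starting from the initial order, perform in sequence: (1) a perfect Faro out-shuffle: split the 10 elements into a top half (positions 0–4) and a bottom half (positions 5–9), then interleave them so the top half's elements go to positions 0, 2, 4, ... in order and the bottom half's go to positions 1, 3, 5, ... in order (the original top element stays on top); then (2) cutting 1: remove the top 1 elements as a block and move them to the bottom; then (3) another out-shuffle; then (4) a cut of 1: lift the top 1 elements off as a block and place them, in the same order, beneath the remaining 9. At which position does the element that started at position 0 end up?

8

Track the element from position 0 forward through each operation:
  after op 1 (out-shuffle): 0 → 0
  after op 2 (cut 1): 0 → 9
  after op 3 (out-shuffle): 9 → 9
  after op 4 (cut 1): 9 → 8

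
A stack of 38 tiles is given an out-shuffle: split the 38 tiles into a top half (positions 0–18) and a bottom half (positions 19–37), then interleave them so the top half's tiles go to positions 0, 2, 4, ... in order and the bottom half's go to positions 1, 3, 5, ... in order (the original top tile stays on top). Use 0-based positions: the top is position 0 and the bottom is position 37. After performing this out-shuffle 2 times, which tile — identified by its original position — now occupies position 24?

6

Work backwards from position 24, undoing one out-shuffle at a time:
24 ← 12 ← 6
So the tile now at position 24 started at position 6.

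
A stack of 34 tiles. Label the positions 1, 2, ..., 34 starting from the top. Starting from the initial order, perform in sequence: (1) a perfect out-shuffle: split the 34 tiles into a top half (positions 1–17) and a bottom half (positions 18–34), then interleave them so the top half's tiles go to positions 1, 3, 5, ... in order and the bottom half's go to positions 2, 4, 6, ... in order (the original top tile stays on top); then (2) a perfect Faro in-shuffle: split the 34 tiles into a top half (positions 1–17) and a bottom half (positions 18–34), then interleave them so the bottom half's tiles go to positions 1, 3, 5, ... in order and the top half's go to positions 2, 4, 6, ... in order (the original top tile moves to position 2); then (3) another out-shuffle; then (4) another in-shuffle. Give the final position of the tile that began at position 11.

Track the tile from position 11 forward through each operation:
  after op 1 (out-shuffle): 11 → 21
  after op 2 (in-shuffle): 21 → 7
  after op 3 (out-shuffle): 7 → 13
  after op 4 (in-shuffle): 13 → 26

26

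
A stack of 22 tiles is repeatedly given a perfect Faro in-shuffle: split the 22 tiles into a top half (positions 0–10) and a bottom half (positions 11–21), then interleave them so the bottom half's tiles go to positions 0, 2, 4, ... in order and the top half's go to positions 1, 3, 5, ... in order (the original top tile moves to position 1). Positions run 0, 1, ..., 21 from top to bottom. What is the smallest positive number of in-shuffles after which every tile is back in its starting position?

The in-shuffle permutes the 22 positions with cycle lengths [11, 11].
Every tile is home exactly when every cycle has completed a whole number of laps, i.e. after lcm(11) = 11 in-shuffles.

11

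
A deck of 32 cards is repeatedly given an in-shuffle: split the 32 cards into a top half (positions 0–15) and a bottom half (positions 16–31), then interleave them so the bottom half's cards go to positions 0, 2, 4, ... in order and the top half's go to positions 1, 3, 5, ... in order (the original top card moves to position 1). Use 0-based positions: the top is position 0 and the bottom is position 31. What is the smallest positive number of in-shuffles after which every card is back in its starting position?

10

The in-shuffle permutes the 32 positions with cycle lengths [2, 10, 10, 10].
Every card is home exactly when every cycle has completed a whole number of laps, i.e. after lcm(2, 10) = 10 in-shuffles.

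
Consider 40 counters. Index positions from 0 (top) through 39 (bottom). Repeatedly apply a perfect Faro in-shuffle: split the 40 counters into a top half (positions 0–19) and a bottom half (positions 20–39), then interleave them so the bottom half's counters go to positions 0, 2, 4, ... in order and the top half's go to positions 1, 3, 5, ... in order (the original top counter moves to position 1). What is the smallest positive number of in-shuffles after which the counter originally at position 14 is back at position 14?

20

Follow position 14 under repeated in-shuffles:
14 → 29 → 18 → 37 → 34 → 28 → 16 → 33 → 26 → 12 → 25 → 10 → 21 → 2 → 5 → 11 → 23 → 6 → 13 → 27 → 14
It first returns after 20 in-shuffles.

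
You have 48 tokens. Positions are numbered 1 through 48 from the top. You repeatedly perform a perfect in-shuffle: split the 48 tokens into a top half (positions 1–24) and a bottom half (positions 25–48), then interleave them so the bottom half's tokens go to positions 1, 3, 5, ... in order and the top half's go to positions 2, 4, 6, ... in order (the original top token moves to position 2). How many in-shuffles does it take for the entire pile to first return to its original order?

The in-shuffle permutes the 48 positions with cycle lengths [3, 3, 21, 21].
Every token is home exactly when every cycle has completed a whole number of laps, i.e. after lcm(3, 21) = 21 in-shuffles.

21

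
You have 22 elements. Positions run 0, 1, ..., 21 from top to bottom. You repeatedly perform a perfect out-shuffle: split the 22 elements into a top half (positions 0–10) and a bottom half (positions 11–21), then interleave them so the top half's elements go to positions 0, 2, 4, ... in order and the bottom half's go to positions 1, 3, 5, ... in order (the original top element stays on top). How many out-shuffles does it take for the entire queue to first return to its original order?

6

The out-shuffle permutes the 22 positions with cycle lengths [1, 1, 2, 3, 3, 6, 6].
Every element is home exactly when every cycle has completed a whole number of laps, i.e. after lcm(1, 2, 3, 6) = 6 out-shuffles.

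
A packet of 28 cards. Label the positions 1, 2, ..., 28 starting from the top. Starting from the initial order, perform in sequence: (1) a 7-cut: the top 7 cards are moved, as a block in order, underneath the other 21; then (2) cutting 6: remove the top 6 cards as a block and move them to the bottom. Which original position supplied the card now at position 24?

Undo the operations in reverse order, starting from position 24:
  undo op 2 (cut 6): 24 ← 2
  undo op 1 (cut 7): 2 ← 9
So the card at position 24 came from original position 9.

9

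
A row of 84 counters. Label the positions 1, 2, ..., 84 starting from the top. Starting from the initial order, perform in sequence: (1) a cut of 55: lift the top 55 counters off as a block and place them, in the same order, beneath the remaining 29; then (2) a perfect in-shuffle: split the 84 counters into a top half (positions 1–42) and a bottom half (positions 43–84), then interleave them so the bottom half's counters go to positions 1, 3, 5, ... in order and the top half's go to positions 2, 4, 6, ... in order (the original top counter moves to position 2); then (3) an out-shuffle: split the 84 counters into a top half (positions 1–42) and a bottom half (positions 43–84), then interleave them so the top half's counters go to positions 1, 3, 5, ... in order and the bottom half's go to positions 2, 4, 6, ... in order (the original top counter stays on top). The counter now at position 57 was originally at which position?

28

Undo the operations in reverse order, starting from position 57:
  undo op 3 (out-shuffle, from top half): 57 ← 29
  undo op 2 (in-shuffle, from bottom half): 29 ← 57
  undo op 1 (cut 55): 57 ← 28
So the counter at position 57 came from original position 28.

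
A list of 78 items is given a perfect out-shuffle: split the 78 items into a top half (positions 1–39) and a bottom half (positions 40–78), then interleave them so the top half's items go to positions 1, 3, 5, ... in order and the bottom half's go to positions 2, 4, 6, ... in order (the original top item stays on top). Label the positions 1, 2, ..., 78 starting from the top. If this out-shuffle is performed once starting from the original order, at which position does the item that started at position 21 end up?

41

Track the item's position through each out-shuffle:
21 → 41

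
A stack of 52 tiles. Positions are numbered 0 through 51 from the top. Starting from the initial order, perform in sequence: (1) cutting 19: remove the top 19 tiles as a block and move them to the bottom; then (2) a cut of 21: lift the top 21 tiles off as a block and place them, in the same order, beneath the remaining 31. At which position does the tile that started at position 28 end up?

40

Track the tile from position 28 forward through each operation:
  after op 1 (cut 19): 28 → 9
  after op 2 (cut 21): 9 → 40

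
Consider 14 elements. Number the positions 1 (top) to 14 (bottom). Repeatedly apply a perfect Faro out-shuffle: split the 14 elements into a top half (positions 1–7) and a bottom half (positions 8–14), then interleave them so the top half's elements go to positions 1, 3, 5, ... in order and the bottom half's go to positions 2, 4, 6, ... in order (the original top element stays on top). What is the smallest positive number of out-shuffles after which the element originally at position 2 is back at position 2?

12

Follow position 2 under repeated out-shuffles:
2 → 3 → 5 → 9 → 4 → 7 → 13 → 12 → 10 → 6 → 11 → 8 → 2
It first returns after 12 out-shuffles.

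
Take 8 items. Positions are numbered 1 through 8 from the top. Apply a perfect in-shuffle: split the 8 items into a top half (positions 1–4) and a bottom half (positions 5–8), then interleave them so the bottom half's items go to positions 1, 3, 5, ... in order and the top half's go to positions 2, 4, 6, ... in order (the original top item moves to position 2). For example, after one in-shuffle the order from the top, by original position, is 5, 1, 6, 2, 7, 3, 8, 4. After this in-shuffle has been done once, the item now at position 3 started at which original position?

Work backwards from position 3, undoing one in-shuffle at a time:
3 ← 6
So the item now at position 3 started at position 6.

6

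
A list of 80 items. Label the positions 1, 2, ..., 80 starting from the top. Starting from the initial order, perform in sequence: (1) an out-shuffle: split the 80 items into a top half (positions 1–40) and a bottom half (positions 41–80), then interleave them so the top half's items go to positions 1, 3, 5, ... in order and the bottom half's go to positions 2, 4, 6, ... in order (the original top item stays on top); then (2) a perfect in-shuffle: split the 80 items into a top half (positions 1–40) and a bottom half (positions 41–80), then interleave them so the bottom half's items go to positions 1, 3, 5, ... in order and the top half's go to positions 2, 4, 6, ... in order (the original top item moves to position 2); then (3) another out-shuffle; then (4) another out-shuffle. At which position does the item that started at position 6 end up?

Track the item from position 6 forward through each operation:
  after op 1 (out-shuffle): 6 → 11
  after op 2 (in-shuffle): 11 → 22
  after op 3 (out-shuffle): 22 → 43
  after op 4 (out-shuffle): 43 → 6

6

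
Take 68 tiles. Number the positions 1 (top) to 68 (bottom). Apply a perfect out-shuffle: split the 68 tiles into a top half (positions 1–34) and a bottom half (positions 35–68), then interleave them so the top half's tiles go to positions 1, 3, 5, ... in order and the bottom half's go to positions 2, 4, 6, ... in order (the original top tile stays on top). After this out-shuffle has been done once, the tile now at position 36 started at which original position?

52

Work backwards from position 36, undoing one out-shuffle at a time:
36 ← 52
So the tile now at position 36 started at position 52.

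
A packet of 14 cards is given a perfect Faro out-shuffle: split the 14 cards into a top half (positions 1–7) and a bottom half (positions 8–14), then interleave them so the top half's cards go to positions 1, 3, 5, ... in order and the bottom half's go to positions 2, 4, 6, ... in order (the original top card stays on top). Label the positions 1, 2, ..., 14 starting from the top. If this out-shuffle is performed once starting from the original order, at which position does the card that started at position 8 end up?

Track the card's position through each out-shuffle:
8 → 2

2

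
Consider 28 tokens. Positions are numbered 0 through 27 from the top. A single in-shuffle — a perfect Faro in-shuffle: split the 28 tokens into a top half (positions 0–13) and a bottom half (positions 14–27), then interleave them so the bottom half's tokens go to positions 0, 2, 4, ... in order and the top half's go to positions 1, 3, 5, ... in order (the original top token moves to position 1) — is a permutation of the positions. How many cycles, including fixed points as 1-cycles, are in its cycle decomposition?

1

Trace each unvisited position around until it returns:
(0 1 3 7 15 2 ... len 28)
1 cycle in total.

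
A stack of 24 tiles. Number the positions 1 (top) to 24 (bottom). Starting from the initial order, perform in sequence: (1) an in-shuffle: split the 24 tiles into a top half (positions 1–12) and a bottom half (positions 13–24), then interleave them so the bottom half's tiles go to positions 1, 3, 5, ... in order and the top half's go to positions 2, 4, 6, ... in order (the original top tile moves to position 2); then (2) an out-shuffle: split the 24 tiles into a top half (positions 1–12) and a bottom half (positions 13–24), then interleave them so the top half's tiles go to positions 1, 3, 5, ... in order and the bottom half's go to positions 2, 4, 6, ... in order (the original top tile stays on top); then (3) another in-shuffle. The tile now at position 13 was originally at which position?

5

Undo the operations in reverse order, starting from position 13:
  undo op 3 (in-shuffle, from bottom half): 13 ← 19
  undo op 2 (out-shuffle, from top half): 19 ← 10
  undo op 1 (in-shuffle, from top half): 10 ← 5
So the tile at position 13 came from original position 5.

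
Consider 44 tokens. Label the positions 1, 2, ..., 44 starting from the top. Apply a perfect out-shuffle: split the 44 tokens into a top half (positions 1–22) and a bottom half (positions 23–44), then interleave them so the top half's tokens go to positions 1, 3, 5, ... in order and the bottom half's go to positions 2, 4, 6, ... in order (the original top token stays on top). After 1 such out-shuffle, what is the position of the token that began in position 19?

Track the token's position through each out-shuffle:
19 → 37

37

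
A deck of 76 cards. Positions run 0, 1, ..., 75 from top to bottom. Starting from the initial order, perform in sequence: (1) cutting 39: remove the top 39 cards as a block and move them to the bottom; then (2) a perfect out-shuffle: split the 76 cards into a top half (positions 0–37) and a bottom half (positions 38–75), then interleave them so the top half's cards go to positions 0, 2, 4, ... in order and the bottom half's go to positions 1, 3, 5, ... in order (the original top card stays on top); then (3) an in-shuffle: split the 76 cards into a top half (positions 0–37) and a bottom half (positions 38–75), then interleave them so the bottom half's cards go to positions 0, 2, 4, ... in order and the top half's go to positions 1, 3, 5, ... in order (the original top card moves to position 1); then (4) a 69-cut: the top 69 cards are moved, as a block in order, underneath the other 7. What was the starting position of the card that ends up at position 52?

Undo the operations in reverse order, starting from position 52:
  undo op 4 (cut 69): 52 ← 45
  undo op 3 (in-shuffle, from top half): 45 ← 22
  undo op 2 (out-shuffle, from top half): 22 ← 11
  undo op 1 (cut 39): 11 ← 50
So the card at position 52 came from original position 50.

50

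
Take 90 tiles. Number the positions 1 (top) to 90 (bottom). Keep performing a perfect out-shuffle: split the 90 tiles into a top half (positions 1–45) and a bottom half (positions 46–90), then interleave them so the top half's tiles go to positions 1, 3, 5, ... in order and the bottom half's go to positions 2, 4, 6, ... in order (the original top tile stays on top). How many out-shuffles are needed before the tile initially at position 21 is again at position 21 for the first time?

11

Follow position 21 under repeated out-shuffles:
21 → 41 → 81 → 72 → 54 → 18 → 35 → 69 → 48 → 6 → 11 → 21
It first returns after 11 out-shuffles.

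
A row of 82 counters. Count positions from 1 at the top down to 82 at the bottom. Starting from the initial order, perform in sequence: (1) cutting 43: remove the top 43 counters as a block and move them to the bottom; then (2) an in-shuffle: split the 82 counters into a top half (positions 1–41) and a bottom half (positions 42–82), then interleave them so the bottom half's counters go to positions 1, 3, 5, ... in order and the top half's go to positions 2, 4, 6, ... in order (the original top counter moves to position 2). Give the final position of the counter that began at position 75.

64

Track the counter from position 75 forward through each operation:
  after op 1 (cut 43): 75 → 32
  after op 2 (in-shuffle): 32 → 64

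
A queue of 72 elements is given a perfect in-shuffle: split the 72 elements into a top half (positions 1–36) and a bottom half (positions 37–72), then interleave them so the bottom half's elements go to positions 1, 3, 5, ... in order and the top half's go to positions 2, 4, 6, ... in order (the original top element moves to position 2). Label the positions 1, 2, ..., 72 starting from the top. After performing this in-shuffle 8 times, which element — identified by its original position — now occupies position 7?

Work backwards from position 7, undoing one in-shuffle at a time:
7 ← 40 ← 20 ← 10 ← 5 ← 39 ← 56 ← 28 ← 14
So the element now at position 7 started at position 14.

14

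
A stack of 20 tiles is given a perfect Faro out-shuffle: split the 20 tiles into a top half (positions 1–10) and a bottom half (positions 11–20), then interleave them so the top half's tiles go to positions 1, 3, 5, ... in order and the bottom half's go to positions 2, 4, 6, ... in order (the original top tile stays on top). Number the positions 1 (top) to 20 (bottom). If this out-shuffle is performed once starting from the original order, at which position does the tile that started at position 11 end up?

2

Track the tile's position through each out-shuffle:
11 → 2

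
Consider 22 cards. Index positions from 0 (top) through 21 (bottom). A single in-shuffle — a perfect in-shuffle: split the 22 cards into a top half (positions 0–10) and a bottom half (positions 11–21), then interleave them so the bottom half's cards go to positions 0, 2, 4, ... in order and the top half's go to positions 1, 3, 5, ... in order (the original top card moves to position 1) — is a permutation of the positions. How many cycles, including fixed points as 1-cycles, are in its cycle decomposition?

Trace each unvisited position around until it returns:
(0 1 3 7 15 8 ... len 11) (4 9 19 16 10 21 ... len 11)
2 cycles in total.

2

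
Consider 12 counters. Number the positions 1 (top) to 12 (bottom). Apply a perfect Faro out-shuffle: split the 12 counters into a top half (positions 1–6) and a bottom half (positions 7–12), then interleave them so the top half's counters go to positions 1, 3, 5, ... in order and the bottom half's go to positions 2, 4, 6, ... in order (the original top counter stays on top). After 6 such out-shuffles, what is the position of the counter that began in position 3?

Track the counter's position through each out-shuffle:
3 → 5 → 9 → 6 → 11 → 10 → 8

8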